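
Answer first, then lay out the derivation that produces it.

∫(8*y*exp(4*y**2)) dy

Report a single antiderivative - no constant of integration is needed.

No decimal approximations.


The answer is exp(4*y**2).
Step 1. Substitute u = y**2, turning ∫(8*y*exp(4*y**2)) dy into ∫(4*exp(4*u)) du: now ∫(4*exp(4*u)) du.
Step 2. Evaluate the standard form: now exp(4*u).
Step 3. Substitute back u = y**2: now exp(4*y**2).
Answer: exp(4*y**2).


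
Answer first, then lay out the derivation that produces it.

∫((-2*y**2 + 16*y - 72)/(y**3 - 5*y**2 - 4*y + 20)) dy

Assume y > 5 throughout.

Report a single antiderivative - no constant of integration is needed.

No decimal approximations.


The answer is -2*log(y - 5) + 4*log(y - 2) - 4*log(y + 2).
Step 1. Decompose ∫((-2*y**2 + 16*y - 72)/(y**3 - 5*y**2 - 4*y + 20)) dy by partial fractions, (-2*y**2 + 16*y - 72)/(y**3 - 5*y**2 - 4*y + 20) = -4/(y + 2) + 4/(y - 2) - 2/(y - 5): now ∫(-2/(y - 5)) dy + ∫(4/(y - 2)) dy + ∫(-4/(y + 2)) dy.
Step 2. Evaluate the standard form [assuming y > -2]: now -4*log(y + 2) + ∫(-2/(y - 5)) dy + ∫(4/(y - 2)) dy.
Step 3. Evaluate the standard form [assuming y > 5]: now -2*log(y - 5) - 4*log(y + 2) + ∫(4/(y - 2)) dy.
Step 4. Evaluate the standard form [assuming y > 2]: now -2*log(y - 5) + 4*log(y - 2) - 4*log(y + 2).
Answer: -2*log(y - 5) + 4*log(y - 2) - 4*log(y + 2).


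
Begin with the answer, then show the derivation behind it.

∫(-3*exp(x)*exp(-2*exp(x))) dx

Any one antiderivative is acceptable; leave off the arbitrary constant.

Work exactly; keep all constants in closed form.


The answer is 3*exp(-2*exp(x))/2.
Step 1. Substitute u = exp(x), turning ∫(-3*exp(x)*exp(-2*exp(x))) dx into ∫(-3*exp(-2*u)) du: now ∫(-3*exp(-2*u)) du.
Step 2. Evaluate the standard form: now 3*exp(-2*u)/2.
Step 3. Substitute back u = exp(x): now 3*exp(-2*exp(x))/2.
Answer: 3*exp(-2*exp(x))/2.


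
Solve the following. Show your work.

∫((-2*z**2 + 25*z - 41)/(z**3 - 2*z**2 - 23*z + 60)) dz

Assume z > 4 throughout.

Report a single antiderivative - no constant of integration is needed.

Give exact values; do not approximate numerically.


Step 1. Decompose ∫((-2*z**2 + 25*z - 41)/(z**3 - 2*z**2 - 23*z + 60)) dz by partial fractions, (-2*z**2 + 25*z - 41)/(z**3 - 2*z**2 - 23*z + 60) = -3/(z + 5) - 2/(z - 3) + 3/(z - 4): now ∫(3/(z - 4)) dz + ∫(-2/(z - 3)) dz + ∫(-3/(z + 5)) dz.
Step 2. Evaluate the standard form [assuming z > 4]: now 3*log(z - 4) + ∫(-2/(z - 3)) dz + ∫(-3/(z + 5)) dz.
Step 3. Evaluate the standard form [assuming z > 3]: now 3*log(z - 4) - 2*log(z - 3) + ∫(-3/(z + 5)) dz.
Step 4. Evaluate the standard form [assuming z > -5]: now 3*log(z - 4) - 2*log(z - 3) - 3*log(z + 5).
Answer: 3*log(z - 4) - 2*log(z - 3) - 3*log(z + 5).


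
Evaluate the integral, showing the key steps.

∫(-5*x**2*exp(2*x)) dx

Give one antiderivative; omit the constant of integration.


Step 1. Integrate ∫(-5*x**2*exp(2*x)) dx by parts with u = x**2, dv = (-5*exp(2*x)) dx, so v = -5*exp(2*x)/2: now -5*x**2*exp(2*x)/2 + ∫(5*x*exp(2*x)) dx.
Step 2. Integrate ∫(5*x*exp(2*x)) dx by parts with u = x, dv = (5*exp(2*x)) dx, so v = 5*exp(2*x)/2: now -5*x**2*exp(2*x)/2 + 5*x*exp(2*x)/2 + ∫(-5*exp(2*x)/2) dx.
Step 3. Evaluate the standard form: now -5*x**2*exp(2*x)/2 + 5*x*exp(2*x)/2 - 5*exp(2*x)/4.
Answer: -5*x**2*exp(2*x)/2 + 5*x*exp(2*x)/2 - 5*exp(2*x)/4.


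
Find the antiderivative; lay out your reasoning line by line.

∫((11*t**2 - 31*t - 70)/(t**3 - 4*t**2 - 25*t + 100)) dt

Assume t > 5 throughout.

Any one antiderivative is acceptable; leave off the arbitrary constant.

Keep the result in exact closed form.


Step 1. Decompose ∫((11*t**2 - 31*t - 70)/(t**3 - 4*t**2 - 25*t + 100)) dt by partial fractions, (11*t**2 - 31*t - 70)/(t**3 - 4*t**2 - 25*t + 100) = 4/(t + 5) + 2/(t - 4) + 5/(t - 5): now ∫(5/(t - 5)) dt + ∫(2/(t - 4)) dt + ∫(4/(t + 5)) dt.
Step 2. Evaluate the standard form [assuming t > 5]: now 5*log(t - 5) + ∫(2/(t - 4)) dt + ∫(4/(t + 5)) dt.
Step 3. Evaluate the standard form [assuming t > -5]: now 5*log(t - 5) + 4*log(t + 5) + ∫(2/(t - 4)) dt.
Step 4. Evaluate the standard form [assuming t > 4]: now 5*log(t - 5) + 2*log(t - 4) + 4*log(t + 5).
Answer: 5*log(t - 5) + 2*log(t - 4) + 4*log(t + 5).


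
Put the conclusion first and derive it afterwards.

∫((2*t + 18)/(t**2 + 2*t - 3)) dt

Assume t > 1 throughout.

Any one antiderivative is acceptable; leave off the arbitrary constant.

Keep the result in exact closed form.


The answer is 5*log(t - 1) - 3*log(t + 3).
Step 1. Decompose ∫((2*t + 18)/(t**2 + 2*t - 3)) dt by partial fractions, (2*t + 18)/(t**2 + 2*t - 3) = -3/(t + 3) + 5/(t - 1): now ∫(5/(t - 1)) dt + ∫(-3/(t + 3)) dt.
Step 2. Evaluate the standard form [assuming t > -3]: now -3*log(t + 3) + ∫(5/(t - 1)) dt.
Step 3. Evaluate the standard form [assuming t > 1]: now 5*log(t - 1) - 3*log(t + 3).
Answer: 5*log(t - 1) - 3*log(t + 3).


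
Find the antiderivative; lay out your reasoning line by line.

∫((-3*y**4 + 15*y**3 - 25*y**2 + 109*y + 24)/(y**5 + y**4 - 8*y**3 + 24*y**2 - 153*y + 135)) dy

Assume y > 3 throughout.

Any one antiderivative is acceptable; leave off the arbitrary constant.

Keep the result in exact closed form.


Step 1. Decompose ∫((-3*y**4 + 15*y**3 - 25*y**2 + 109*y + 24)/(y**5 + y**4 - 8*y**3 + 24*y**2 - 153*y + 135)) dy by partial fractions, (-3*y**4 + 15*y**3 - 25*y**2 + 109*y + 24)/(y**5 + y**4 - 8*y**3 + 24*y**2 - 153*y + 135) = 1/(y**2 + 9) - 3/(y + 5) - 1/(y - 1) + 1/(y - 3): now ∫(1/(y - 3)) dy + ∫(-1/(y - 1)) dy + ∫(-3/(y + 5)) dy + ∫(1/(y**2 + 9)) dy.
Step 2. Evaluate the standard form [assuming y > -5]: now -3*log(y + 5) + ∫(1/(y - 3)) dy + ∫(-1/(y - 1)) dy + ∫(1/(y**2 + 9)) dy.
Step 3. Evaluate the standard form [assuming y > 1]: now -log(y - 1) - 3*log(y + 5) + ∫(1/(y - 3)) dy + ∫(1/(y**2 + 9)) dy.
Step 4. Evaluate the standard form [assuming y > 3]: now log(y - 3) - log(y - 1) - 3*log(y + 5) + ∫(1/(y**2 + 9)) dy.
Step 5. Evaluate the standard form: now log(y - 3) - log(y - 1) - 3*log(y + 5) + atan(y/3)/3.
Answer: log(y - 3) - log(y - 1) - 3*log(y + 5) + atan(y/3)/3.


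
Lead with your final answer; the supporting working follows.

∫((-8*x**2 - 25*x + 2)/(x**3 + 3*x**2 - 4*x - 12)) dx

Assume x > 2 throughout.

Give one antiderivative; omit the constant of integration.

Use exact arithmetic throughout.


The answer is -4*log(x - 2) - 5*log(x + 2) + log(x + 3).
Step 1. Decompose ∫((-8*x**2 - 25*x + 2)/(x**3 + 3*x**2 - 4*x - 12)) dx by partial fractions, (-8*x**2 - 25*x + 2)/(x**3 + 3*x**2 - 4*x - 12) = 1/(x + 3) - 5/(x + 2) - 4/(x - 2): now ∫(-4/(x - 2)) dx + ∫(-5/(x + 2)) dx + ∫(1/(x + 3)) dx.
Step 2. Evaluate the standard form [assuming x > 2]: now -4*log(x - 2) + ∫(-5/(x + 2)) dx + ∫(1/(x + 3)) dx.
Step 3. Evaluate the standard form [assuming x > -2]: now -4*log(x - 2) - 5*log(x + 2) + ∫(1/(x + 3)) dx.
Step 4. Evaluate the standard form [assuming x > -3]: now -4*log(x - 2) - 5*log(x + 2) + log(x + 3).
Answer: -4*log(x - 2) - 5*log(x + 2) + log(x + 3).


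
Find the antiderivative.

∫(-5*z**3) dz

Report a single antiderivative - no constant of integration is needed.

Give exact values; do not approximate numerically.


Answer: -5*z**4/4.


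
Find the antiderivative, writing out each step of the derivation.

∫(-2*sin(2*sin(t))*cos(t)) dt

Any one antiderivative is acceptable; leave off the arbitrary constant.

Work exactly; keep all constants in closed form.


Step 1. Substitute u = sin(t), turning ∫(-2*sin(2*sin(t))*cos(t)) dt into ∫(-2*sin(2*u)) du: now ∫(-2*sin(2*u)) du.
Step 2. Evaluate the standard form: now cos(2*u).
Step 3. Substitute back u = sin(t): now cos(2*sin(t)).
Answer: cos(2*sin(t)).


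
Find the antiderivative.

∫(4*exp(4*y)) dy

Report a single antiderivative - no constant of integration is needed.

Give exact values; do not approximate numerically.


Answer: exp(4*y).


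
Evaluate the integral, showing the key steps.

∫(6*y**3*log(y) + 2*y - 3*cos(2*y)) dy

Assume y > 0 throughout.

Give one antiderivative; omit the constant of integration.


Step 1. Rewrite: now ∫(2*y) dy + ∫(6*y**3*log(y)) dy + ∫(-3*cos(2*y)) dy.
Step 2. Evaluate the standard form: now y**2 + ∫(6*y**3*log(y)) dy + ∫(-3*cos(2*y)) dy.
Step 3. Integrate ∫(6*y**3*log(y)) dy by parts with u = log(y), dv = (6*y**3) dy, so v = 3*y**4/2 [assuming y > 0]: now 3*y**4*log(y)/2 + y**2 + ∫(-3*y**3/2) dy + ∫(-3*cos(2*y)) dy.
Step 4. Evaluate the standard form: now 3*y**4*log(y)/2 - 3*y**4/8 + y**2 + ∫(-3*cos(2*y)) dy.
Step 5. Evaluate the standard form: now 3*y**4*log(y)/2 - 3*y**4/8 + y**2 - 3*sin(2*y)/2.
Answer: 3*y**4*log(y)/2 - 3*y**4/8 + y**2 - 3*sin(2*y)/2.


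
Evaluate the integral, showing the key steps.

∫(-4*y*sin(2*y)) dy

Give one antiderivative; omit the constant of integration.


Step 1. Integrate ∫(-4*y*sin(2*y)) dy by parts with u = y, dv = (-4*sin(2*y)) dy, so v = 2*cos(2*y): now 2*y*cos(2*y) + ∫(-2*cos(2*y)) dy.
Step 2. Evaluate the standard form: now 2*y*cos(2*y) - sin(2*y).
Answer: 2*y*cos(2*y) - sin(2*y).


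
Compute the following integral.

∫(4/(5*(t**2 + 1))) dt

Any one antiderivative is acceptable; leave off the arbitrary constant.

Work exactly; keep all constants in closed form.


Answer: 4*atan(t)/5.


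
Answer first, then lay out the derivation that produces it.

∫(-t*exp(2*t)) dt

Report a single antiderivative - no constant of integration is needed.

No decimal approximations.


The answer is -t*exp(2*t)/2 + exp(2*t)/4.
Step 1. Integrate ∫(-t*exp(2*t)) dt by parts with u = t, dv = (-exp(2*t)) dt, so v = -exp(2*t)/2: now -t*exp(2*t)/2 + ∫(exp(2*t)/2) dt.
Step 2. Evaluate the standard form: now -t*exp(2*t)/2 + exp(2*t)/4.
Answer: -t*exp(2*t)/2 + exp(2*t)/4.


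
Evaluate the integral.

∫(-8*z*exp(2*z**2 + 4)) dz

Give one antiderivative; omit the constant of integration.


Answer: -2*exp(2*z**2 + 4).


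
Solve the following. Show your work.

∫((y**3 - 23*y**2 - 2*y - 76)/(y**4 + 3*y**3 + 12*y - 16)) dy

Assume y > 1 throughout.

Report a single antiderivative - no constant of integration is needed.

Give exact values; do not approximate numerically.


Step 1. Decompose ∫((y**3 - 23*y**2 - 2*y - 76)/(y**4 + 3*y**3 + 12*y - 16)) dy by partial fractions, (y**3 - 23*y**2 - 2*y - 76)/(y**4 + 3*y**3 + 12*y - 16) = -2/(y**2 + 4) + 5/(y + 4) - 4/(y - 1): now ∫(-4/(y - 1)) dy + ∫(5/(y + 4)) dy + ∫(-2/(y**2 + 4)) dy.
Step 2. Evaluate the standard form [assuming y > -4]: now 5*log(y + 4) + ∫(-4/(y - 1)) dy + ∫(-2/(y**2 + 4)) dy.
Step 3. Evaluate the standard form [assuming y > 1]: now -4*log(y - 1) + 5*log(y + 4) + ∫(-2/(y**2 + 4)) dy.
Step 4. Evaluate the standard form: now -4*log(y - 1) + 5*log(y + 4) - atan(y/2).
Answer: -4*log(y - 1) + 5*log(y + 4) - atan(y/2).


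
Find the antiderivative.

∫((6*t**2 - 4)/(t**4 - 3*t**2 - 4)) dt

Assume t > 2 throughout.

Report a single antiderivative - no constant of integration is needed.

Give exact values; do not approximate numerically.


Answer: log(t - 2) - log(t + 2) + 2*atan(t).


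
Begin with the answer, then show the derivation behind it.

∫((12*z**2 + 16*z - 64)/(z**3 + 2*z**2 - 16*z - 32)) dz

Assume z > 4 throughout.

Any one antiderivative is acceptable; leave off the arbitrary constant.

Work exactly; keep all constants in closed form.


The answer is 4*log(z - 4) + 4*log(z + 2) + 4*log(z + 4).
Step 1. Decompose ∫((12*z**2 + 16*z - 64)/(z**3 + 2*z**2 - 16*z - 32)) dz by partial fractions, (12*z**2 + 16*z - 64)/(z**3 + 2*z**2 - 16*z - 32) = 4/(z + 4) + 4/(z + 2) + 4/(z - 4): now ∫(4/(z - 4)) dz + ∫(4/(z + 2)) dz + ∫(4/(z + 4)) dz.
Step 2. Evaluate the standard form [assuming z > 4]: now 4*log(z - 4) + ∫(4/(z + 2)) dz + ∫(4/(z + 4)) dz.
Step 3. Evaluate the standard form [assuming z > -4]: now 4*log(z - 4) + 4*log(z + 4) + ∫(4/(z + 2)) dz.
Step 4. Evaluate the standard form [assuming z > -2]: now 4*log(z - 4) + 4*log(z + 2) + 4*log(z + 4).
Answer: 4*log(z - 4) + 4*log(z + 2) + 4*log(z + 4).


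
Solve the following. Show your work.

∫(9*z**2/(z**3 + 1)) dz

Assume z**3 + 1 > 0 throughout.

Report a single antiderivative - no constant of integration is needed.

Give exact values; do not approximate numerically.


Step 1. Substitute u = z**3 + 1, turning ∫(9*z**2/(z**3 + 1)) dz into ∫(3/u) du: now ∫(3/u) du.
Step 2. Evaluate the standard form [assuming u > 0]: now 3*log(u).
Step 3. Substitute back u = z**3 + 1: now 3*log(z**3 + 1).
Answer: 3*log(z**3 + 1).


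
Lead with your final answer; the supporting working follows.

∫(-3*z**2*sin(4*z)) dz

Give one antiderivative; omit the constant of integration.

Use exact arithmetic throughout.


The answer is 3*z**2*cos(4*z)/4 - 3*z*sin(4*z)/8 - 3*cos(4*z)/32.
Step 1. Integrate ∫(-3*z**2*sin(4*z)) dz by parts with u = z**2, dv = (-3*sin(4*z)) dz, so v = 3*cos(4*z)/4: now 3*z**2*cos(4*z)/4 + ∫(-3*z*cos(4*z)/2) dz.
Step 2. Integrate ∫(-3*z*cos(4*z)/2) dz by parts with u = z, dv = (-3*cos(4*z)/2) dz, so v = -3*sin(4*z)/8: now 3*z**2*cos(4*z)/4 - 3*z*sin(4*z)/8 + ∫(3*sin(4*z)/8) dz.
Step 3. Evaluate the standard form: now 3*z**2*cos(4*z)/4 - 3*z*sin(4*z)/8 - 3*cos(4*z)/32.
Answer: 3*z**2*cos(4*z)/4 - 3*z*sin(4*z)/8 - 3*cos(4*z)/32.


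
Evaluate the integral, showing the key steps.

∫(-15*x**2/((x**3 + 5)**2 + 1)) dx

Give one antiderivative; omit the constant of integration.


Step 1. Substitute u = x**3 + 5, turning ∫(-15*x**2/((x**3 + 5)**2 + 1)) dx into ∫(-5/(u**2 + 1)) du: now ∫(-5/(u**2 + 1)) du.
Step 2. Evaluate the standard form: now -5*atan(u).
Step 3. Substitute back u = x**3 + 5: now -5*atan(x**3 + 5).
Answer: -5*atan(x**3 + 5).


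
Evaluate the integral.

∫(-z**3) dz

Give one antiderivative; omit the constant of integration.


Answer: -z**4/4.


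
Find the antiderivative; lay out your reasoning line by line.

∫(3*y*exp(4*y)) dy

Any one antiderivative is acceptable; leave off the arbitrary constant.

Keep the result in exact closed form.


Step 1. Integrate ∫(3*y*exp(4*y)) dy by parts with u = y, dv = (3*exp(4*y)) dy, so v = 3*exp(4*y)/4: now 3*y*exp(4*y)/4 + ∫(-3*exp(4*y)/4) dy.
Step 2. Evaluate the standard form: now 3*y*exp(4*y)/4 - 3*exp(4*y)/16.
Answer: 3*y*exp(4*y)/4 - 3*exp(4*y)/16.


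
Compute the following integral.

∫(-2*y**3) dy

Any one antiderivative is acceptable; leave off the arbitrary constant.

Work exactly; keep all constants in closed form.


Answer: -y**4/2.


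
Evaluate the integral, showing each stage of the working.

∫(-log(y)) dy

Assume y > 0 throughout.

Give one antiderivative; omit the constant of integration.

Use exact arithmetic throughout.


Step 1. Integrate ∫(-log(y)) dy by parts with u = log(y), dv = (-1) dy, so v = -y [assuming y > 0]: now -y*log(y) + ∫(1) dy.
Step 2. Evaluate the standard form: now -y*log(y) + y.
Answer: -y*log(y) + y.


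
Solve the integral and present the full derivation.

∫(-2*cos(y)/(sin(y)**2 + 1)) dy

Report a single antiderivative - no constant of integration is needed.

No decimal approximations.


Step 1. Substitute u = sin(y), turning ∫(-2*cos(y)/(sin(y)**2 + 1)) dy into ∫(-2/(u**2 + 1)) du: now ∫(-2/(u**2 + 1)) du.
Step 2. Evaluate the standard form: now -2*atan(u).
Step 3. Substitute back u = sin(y): now -2*atan(sin(y)).
Answer: -2*atan(sin(y)).


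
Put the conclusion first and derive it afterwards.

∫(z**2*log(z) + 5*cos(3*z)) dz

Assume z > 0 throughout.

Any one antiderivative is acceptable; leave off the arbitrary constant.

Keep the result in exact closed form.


The answer is z**3*log(z)/3 - z**3/9 + 5*sin(3*z)/3.
Step 1. Rewrite: now ∫(z**2*log(z)) dz + ∫(5*cos(3*z)) dz.
Step 2. Evaluate the standard form: now 5*sin(3*z)/3 + ∫(z**2*log(z)) dz.
Step 3. Integrate ∫(z**2*log(z)) dz by parts with u = log(z), dv = (z**2) dz, so v = z**3/3 [assuming z > 0]: now z**3*log(z)/3 + 5*sin(3*z)/3 + ∫(-z**2/3) dz.
Step 4. Evaluate the standard form: now z**3*log(z)/3 - z**3/9 + 5*sin(3*z)/3.
Answer: z**3*log(z)/3 - z**3/9 + 5*sin(3*z)/3.


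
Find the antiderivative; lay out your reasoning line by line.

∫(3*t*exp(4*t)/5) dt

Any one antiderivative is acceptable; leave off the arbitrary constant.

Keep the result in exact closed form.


Step 1. Integrate ∫(3*t*exp(4*t)/5) dt by parts with u = t, dv = (3*exp(4*t)/5) dt, so v = 3*exp(4*t)/20: now 3*t*exp(4*t)/20 + ∫(-3*exp(4*t)/20) dt.
Step 2. Evaluate the standard form: now 3*t*exp(4*t)/20 - 3*exp(4*t)/80.
Answer: 3*t*exp(4*t)/20 - 3*exp(4*t)/80.


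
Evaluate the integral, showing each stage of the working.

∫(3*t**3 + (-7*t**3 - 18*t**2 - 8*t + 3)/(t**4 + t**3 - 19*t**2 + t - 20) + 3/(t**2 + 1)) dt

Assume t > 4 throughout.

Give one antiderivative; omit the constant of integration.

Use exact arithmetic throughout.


Step 1. Rewrite: now ∫(3*t**3) dt + ∫((-7*t**3 - 18*t**2 - 8*t + 3)/(t**4 + t**3 - 19*t**2 + t - 20)) dt + ∫(3/(t**2 + 1)) dt.
Step 2. Evaluate the standard form: now 3*t**4/4 + ∫((-7*t**3 - 18*t**2 - 8*t + 3)/(t**4 + t**3 - 19*t**2 + t - 20)) dt + ∫(3/(t**2 + 1)) dt.
Step 3. Decompose ∫((-7*t**3 - 18*t**2 - 8*t + 3)/(t**4 + t**3 - 19*t**2 + t - 20)) dt by partial fractions, (-7*t**3 - 18*t**2 - 8*t + 3)/(t**4 + t**3 - 19*t**2 + t - 20) = -1/(t**2 + 1) - 2/(t + 5) - 5/(t - 4): now 3*t**4/4 + ∫(-5/(t - 4)) dt + ∫(-2/(t + 5)) dt + ∫(-1/(t**2 + 1)) dt + ∫(3/(t**2 + 1)) dt.
Step 4. Evaluate the standard form [assuming t > 4]: now 3*t**4/4 - 5*log(t - 4) + ∫(-2/(t + 5)) dt + ∫(-1/(t**2 + 1)) dt + ∫(3/(t**2 + 1)) dt.
Step 5. Evaluate the standard form [assuming t > -5]: now 3*t**4/4 - 5*log(t - 4) - 2*log(t + 5) + ∫(-1/(t**2 + 1)) dt + ∫(3/(t**2 + 1)) dt.
Step 6. Evaluate the standard form: now 3*t**4/4 - 5*log(t - 4) - 2*log(t + 5) - atan(t) + ∫(3/(t**2 + 1)) dt.
Step 7. Evaluate the standard form: now 3*t**4/4 - 5*log(t - 4) - 2*log(t + 5) + 2*atan(t).
Answer: 3*t**4/4 - 5*log(t - 4) - 2*log(t + 5) + 2*atan(t).


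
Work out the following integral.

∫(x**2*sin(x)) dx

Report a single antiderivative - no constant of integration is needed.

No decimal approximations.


Answer: -x**2*cos(x) + 2*x*sin(x) + 2*cos(x).


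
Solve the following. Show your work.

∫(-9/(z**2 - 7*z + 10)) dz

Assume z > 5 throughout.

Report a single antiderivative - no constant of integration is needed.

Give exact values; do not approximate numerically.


Step 1. Decompose ∫(-9/(z**2 - 7*z + 10)) dz by partial fractions, -9/(z**2 - 7*z + 10) = 3/(z - 2) - 3/(z - 5): now ∫(-3/(z - 5)) dz + ∫(3/(z - 2)) dz.
Step 2. Evaluate the standard form [assuming z > 5]: now -3*log(z - 5) + ∫(3/(z - 2)) dz.
Step 3. Evaluate the standard form [assuming z > 2]: now -3*log(z - 5) + 3*log(z - 2).
Answer: -3*log(z - 5) + 3*log(z - 2).


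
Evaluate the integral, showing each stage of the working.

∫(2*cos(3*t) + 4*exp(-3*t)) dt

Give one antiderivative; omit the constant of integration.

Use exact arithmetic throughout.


Step 1. Rewrite: now ∫(4*exp(-3*t)) dt + ∫(2*cos(3*t)) dt.
Step 2. Evaluate the standard form: now 2*sin(3*t)/3 + ∫(4*exp(-3*t)) dt.
Step 3. Evaluate the standard form: now 2*sin(3*t)/3 - 4*exp(-3*t)/3.
Answer: 2*sin(3*t)/3 - 4*exp(-3*t)/3.


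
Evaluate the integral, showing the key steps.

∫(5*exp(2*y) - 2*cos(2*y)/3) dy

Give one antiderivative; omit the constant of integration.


Step 1. Rewrite: now ∫(5*exp(2*y)) dy + ∫(-2*cos(2*y)/3) dy.
Step 2. Evaluate the standard form: now 5*exp(2*y)/2 + ∫(-2*cos(2*y)/3) dy.
Step 3. Evaluate the standard form: now 5*exp(2*y)/2 - sin(2*y)/3.
Answer: 5*exp(2*y)/2 - sin(2*y)/3.


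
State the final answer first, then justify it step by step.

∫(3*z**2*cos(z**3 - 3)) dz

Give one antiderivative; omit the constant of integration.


The answer is sin(z**3 - 3).
Step 1. Substitute u = z**3 - 3, turning ∫(3*z**2*cos(z**3 - 3)) dz into ∫(cos(u)) du: now ∫(cos(u)) du.
Step 2. Evaluate the standard form: now sin(u).
Step 3. Substitute back u = z**3 - 3: now sin(z**3 - 3).
Answer: sin(z**3 - 3).


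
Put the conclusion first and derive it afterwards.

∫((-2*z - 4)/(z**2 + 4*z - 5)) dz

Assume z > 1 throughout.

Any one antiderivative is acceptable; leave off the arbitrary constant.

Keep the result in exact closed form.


The answer is -log(z - 1) - log(z + 5).
Step 1. Decompose ∫((-2*z - 4)/(z**2 + 4*z - 5)) dz by partial fractions, (-2*z - 4)/(z**2 + 4*z - 5) = -1/(z + 5) - 1/(z - 1): now ∫(-1/(z - 1)) dz + ∫(-1/(z + 5)) dz.
Step 2. Evaluate the standard form [assuming z > 1]: now -log(z - 1) + ∫(-1/(z + 5)) dz.
Step 3. Evaluate the standard form [assuming z > -5]: now -log(z - 1) - log(z + 5).
Answer: -log(z - 1) - log(z + 5).


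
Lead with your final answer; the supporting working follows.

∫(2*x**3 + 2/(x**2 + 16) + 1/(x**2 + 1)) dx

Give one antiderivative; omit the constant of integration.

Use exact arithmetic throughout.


The answer is x**4/2 + atan(x/4)/2 + atan(x).
Step 1. Rewrite: now ∫(2*x**3) dx + ∫(1/(x**2 + 1)) dx + ∫(2/(x**2 + 16)) dx.
Step 2. Evaluate the standard form: now atan(x) + ∫(2*x**3) dx + ∫(2/(x**2 + 16)) dx.
Step 3. Evaluate the standard form: now x**4/2 + atan(x) + ∫(2/(x**2 + 16)) dx.
Step 4. Evaluate the standard form: now x**4/2 + atan(x/4)/2 + atan(x).
Answer: x**4/2 + atan(x/4)/2 + atan(x).


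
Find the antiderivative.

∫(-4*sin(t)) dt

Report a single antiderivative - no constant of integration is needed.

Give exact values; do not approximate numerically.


Answer: 4*cos(t).


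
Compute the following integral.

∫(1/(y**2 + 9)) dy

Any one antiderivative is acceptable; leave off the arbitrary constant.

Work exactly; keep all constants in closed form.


Answer: atan(y/3)/3.


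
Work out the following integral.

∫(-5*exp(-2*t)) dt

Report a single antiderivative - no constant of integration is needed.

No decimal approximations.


Answer: 5*exp(-2*t)/2.


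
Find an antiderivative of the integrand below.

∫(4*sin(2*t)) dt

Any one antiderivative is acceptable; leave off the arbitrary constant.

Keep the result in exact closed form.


Answer: -2*cos(2*t).


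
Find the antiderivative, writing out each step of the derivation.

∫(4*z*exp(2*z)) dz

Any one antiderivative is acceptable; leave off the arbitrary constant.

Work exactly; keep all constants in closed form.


Step 1. Integrate ∫(4*z*exp(2*z)) dz by parts with u = z, dv = (4*exp(2*z)) dz, so v = 2*exp(2*z): now 2*z*exp(2*z) + ∫(-2*exp(2*z)) dz.
Step 2. Evaluate the standard form: now 2*z*exp(2*z) - exp(2*z).
Answer: 2*z*exp(2*z) - exp(2*z).


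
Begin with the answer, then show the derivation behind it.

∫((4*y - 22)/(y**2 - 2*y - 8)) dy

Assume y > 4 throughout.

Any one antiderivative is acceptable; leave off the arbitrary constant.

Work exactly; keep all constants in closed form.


The answer is -log(y - 4) + 5*log(y + 2).
Step 1. Decompose ∫((4*y - 22)/(y**2 - 2*y - 8)) dy by partial fractions, (4*y - 22)/(y**2 - 2*y - 8) = 5/(y + 2) - 1/(y - 4): now ∫(-1/(y - 4)) dy + ∫(5/(y + 2)) dy.
Step 2. Evaluate the standard form [assuming y > 4]: now -log(y - 4) + ∫(5/(y + 2)) dy.
Step 3. Evaluate the standard form [assuming y > -2]: now -log(y - 4) + 5*log(y + 2).
Answer: -log(y - 4) + 5*log(y + 2).


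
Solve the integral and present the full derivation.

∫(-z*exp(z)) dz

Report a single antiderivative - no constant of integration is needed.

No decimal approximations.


Step 1. Integrate ∫(-z*exp(z)) dz by parts with u = z, dv = (-exp(z)) dz, so v = -exp(z): now -z*exp(z) + ∫(exp(z)) dz.
Step 2. Evaluate the standard form: now -z*exp(z) + exp(z).
Answer: -z*exp(z) + exp(z).


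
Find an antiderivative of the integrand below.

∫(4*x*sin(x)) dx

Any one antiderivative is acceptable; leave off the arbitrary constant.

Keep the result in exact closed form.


Answer: -4*x*cos(x) + 4*sin(x).


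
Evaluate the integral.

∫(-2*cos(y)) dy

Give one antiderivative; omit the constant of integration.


Answer: -2*sin(y).


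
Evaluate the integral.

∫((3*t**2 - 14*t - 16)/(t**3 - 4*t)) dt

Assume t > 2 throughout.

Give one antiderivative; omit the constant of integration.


Answer: 4*log(t) - 4*log(t - 2) + 3*log(t + 2).


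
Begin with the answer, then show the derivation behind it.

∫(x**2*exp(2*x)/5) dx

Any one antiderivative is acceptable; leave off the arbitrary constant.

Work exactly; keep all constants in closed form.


The answer is x**2*exp(2*x)/10 - x*exp(2*x)/10 + exp(2*x)/20.
Step 1. Integrate ∫(x**2*exp(2*x)/5) dx by parts with u = x**2, dv = (exp(2*x)/5) dx, so v = exp(2*x)/10: now x**2*exp(2*x)/10 + ∫(-x*exp(2*x)/5) dx.
Step 2. Integrate ∫(-x*exp(2*x)/5) dx by parts with u = x, dv = (-exp(2*x)/5) dx, so v = -exp(2*x)/10: now x**2*exp(2*x)/10 - x*exp(2*x)/10 + ∫(exp(2*x)/10) dx.
Step 3. Evaluate the standard form: now x**2*exp(2*x)/10 - x*exp(2*x)/10 + exp(2*x)/20.
Answer: x**2*exp(2*x)/10 - x*exp(2*x)/10 + exp(2*x)/20.


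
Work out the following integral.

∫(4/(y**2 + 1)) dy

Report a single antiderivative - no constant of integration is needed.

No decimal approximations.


Answer: 4*atan(y).


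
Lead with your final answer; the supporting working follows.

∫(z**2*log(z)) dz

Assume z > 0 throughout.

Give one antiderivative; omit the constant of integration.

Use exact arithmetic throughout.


The answer is z**3*log(z)/3 - z**3/9.
Step 1. Integrate ∫(z**2*log(z)) dz by parts with u = log(z), dv = (z**2) dz, so v = z**3/3 [assuming z > 0]: now z**3*log(z)/3 + ∫(-z**2/3) dz.
Step 2. Evaluate the standard form: now z**3*log(z)/3 - z**3/9.
Answer: z**3*log(z)/3 - z**3/9.


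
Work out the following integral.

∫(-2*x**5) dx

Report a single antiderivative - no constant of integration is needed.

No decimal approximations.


Answer: -x**6/3.


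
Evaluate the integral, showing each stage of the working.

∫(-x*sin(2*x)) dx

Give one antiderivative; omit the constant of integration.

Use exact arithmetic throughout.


Step 1. Integrate ∫(-x*sin(2*x)) dx by parts with u = x, dv = (-sin(2*x)) dx, so v = cos(2*x)/2: now x*cos(2*x)/2 + ∫(-cos(2*x)/2) dx.
Step 2. Evaluate the standard form: now x*cos(2*x)/2 - sin(2*x)/4.
Answer: x*cos(2*x)/2 - sin(2*x)/4.


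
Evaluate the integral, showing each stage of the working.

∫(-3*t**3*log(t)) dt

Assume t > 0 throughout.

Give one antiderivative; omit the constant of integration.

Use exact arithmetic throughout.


Step 1. Integrate ∫(-3*t**3*log(t)) dt by parts with u = log(t), dv = (-3*t**3) dt, so v = -3*t**4/4 [assuming t > 0]: now -3*t**4*log(t)/4 + ∫(3*t**3/4) dt.
Step 2. Evaluate the standard form: now -3*t**4*log(t)/4 + 3*t**4/16.
Answer: -3*t**4*log(t)/4 + 3*t**4/16.


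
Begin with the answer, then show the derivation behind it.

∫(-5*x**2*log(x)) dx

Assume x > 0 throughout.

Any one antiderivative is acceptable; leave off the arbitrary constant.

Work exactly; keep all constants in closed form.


The answer is -5*x**3*log(x)/3 + 5*x**3/9.
Step 1. Integrate ∫(-5*x**2*log(x)) dx by parts with u = log(x), dv = (-5*x**2) dx, so v = -5*x**3/3 [assuming x > 0]: now -5*x**3*log(x)/3 + ∫(5*x**2/3) dx.
Step 2. Evaluate the standard form: now -5*x**3*log(x)/3 + 5*x**3/9.
Answer: -5*x**3*log(x)/3 + 5*x**3/9.


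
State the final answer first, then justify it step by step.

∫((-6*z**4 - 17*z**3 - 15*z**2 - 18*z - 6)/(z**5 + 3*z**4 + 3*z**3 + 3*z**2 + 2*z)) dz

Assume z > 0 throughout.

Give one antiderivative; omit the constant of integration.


The answer is -3*log(z) - 4*log(z + 1) + log(z + 2) - atan(z).
Step 1. Decompose ∫((-6*z**4 - 17*z**3 - 15*z**2 - 18*z - 6)/(z**5 + 3*z**4 + 3*z**3 + 3*z**2 + 2*z)) dz by partial fractions, (-6*z**4 - 17*z**3 - 15*z**2 - 18*z - 6)/(z**5 + 3*z**4 + 3*z**3 + 3*z**2 + 2*z) = -1/(z**2 + 1) + 1/(z + 2) - 4/(z + 1) - 3/z: now ∫(-3/z) dz + ∫(-4/(z + 1)) dz + ∫(1/(z + 2)) dz + ∫(-1/(z**2 + 1)) dz.
Step 2. Evaluate the standard form [assuming z > 0]: now -3*log(z) + ∫(-4/(z + 1)) dz + ∫(1/(z + 2)) dz + ∫(-1/(z**2 + 1)) dz.
Step 3. Evaluate the standard form [assuming z > -2]: now -3*log(z) + log(z + 2) + ∫(-4/(z + 1)) dz + ∫(-1/(z**2 + 1)) dz.
Step 4. Evaluate the standard form [assuming z > -1]: now -3*log(z) - 4*log(z + 1) + log(z + 2) + ∫(-1/(z**2 + 1)) dz.
Step 5. Evaluate the standard form: now -3*log(z) - 4*log(z + 1) + log(z + 2) - atan(z).
Answer: -3*log(z) - 4*log(z + 1) + log(z + 2) - atan(z).


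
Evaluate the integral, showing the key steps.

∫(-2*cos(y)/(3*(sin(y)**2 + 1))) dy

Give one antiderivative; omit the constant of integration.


Step 1. Substitute u = sin(y), turning ∫(-2*cos(y)/(3*(sin(y)**2 + 1))) dy into ∫(-2/(3*(u**2 + 1))) du: now ∫(-2/(3*(u**2 + 1))) du.
Step 2. Evaluate the standard form: now -2*atan(u)/3.
Step 3. Substitute back u = sin(y): now -2*atan(sin(y))/3.
Answer: -2*atan(sin(y))/3.


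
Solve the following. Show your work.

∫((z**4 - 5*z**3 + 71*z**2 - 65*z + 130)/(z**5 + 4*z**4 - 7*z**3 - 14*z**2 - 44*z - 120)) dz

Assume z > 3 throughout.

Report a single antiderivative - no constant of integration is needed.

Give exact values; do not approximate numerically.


Step 1. Decompose ∫((z**4 - 5*z**3 + 71*z**2 - 65*z + 130)/(z**5 + 4*z**4 - 7*z**3 - 14*z**2 - 44*z - 120)) dz by partial fractions, (z**4 - 5*z**3 + 71*z**2 - 65*z + 130)/(z**5 + 4*z**4 - 7*z**3 - 14*z**2 - 44*z - 120) = 3/(z**2 + 4) + 5/(z + 5) - 5/(z + 2) + 1/(z - 3): now ∫(1/(z - 3)) dz + ∫(-5/(z + 2)) dz + ∫(5/(z + 5)) dz + ∫(3/(z**2 + 4)) dz.
Step 2. Evaluate the standard form [assuming z > 3]: now log(z - 3) + ∫(-5/(z + 2)) dz + ∫(5/(z + 5)) dz + ∫(3/(z**2 + 4)) dz.
Step 3. Evaluate the standard form [assuming z > -5]: now log(z - 3) + 5*log(z + 5) + ∫(-5/(z + 2)) dz + ∫(3/(z**2 + 4)) dz.
Step 4. Evaluate the standard form [assuming z > -2]: now log(z - 3) - 5*log(z + 2) + 5*log(z + 5) + ∫(3/(z**2 + 4)) dz.
Step 5. Evaluate the standard form: now log(z - 3) - 5*log(z + 2) + 5*log(z + 5) + 3*atan(z/2)/2.
Answer: log(z - 3) - 5*log(z + 2) + 5*log(z + 5) + 3*atan(z/2)/2.


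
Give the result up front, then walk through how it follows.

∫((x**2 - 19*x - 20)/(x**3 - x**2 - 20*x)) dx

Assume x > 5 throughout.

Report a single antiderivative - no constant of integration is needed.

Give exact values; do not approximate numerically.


The answer is log(x) - 2*log(x - 5) + 2*log(x + 4).
Step 1. Decompose ∫((x**2 - 19*x - 20)/(x**3 - x**2 - 20*x)) dx by partial fractions, (x**2 - 19*x - 20)/(x**3 - x**2 - 20*x) = 2/(x + 4) - 2/(x - 5) + 1/x: now ∫(1/x) dx + ∫(-2/(x - 5)) dx + ∫(2/(x + 4)) dx.
Step 2. Evaluate the standard form [assuming x > 0]: now log(x) + ∫(-2/(x - 5)) dx + ∫(2/(x + 4)) dx.
Step 3. Evaluate the standard form [assuming x > -4]: now log(x) + 2*log(x + 4) + ∫(-2/(x - 5)) dx.
Step 4. Evaluate the standard form [assuming x > 5]: now log(x) - 2*log(x - 5) + 2*log(x + 4).
Answer: log(x) - 2*log(x - 5) + 2*log(x + 4).


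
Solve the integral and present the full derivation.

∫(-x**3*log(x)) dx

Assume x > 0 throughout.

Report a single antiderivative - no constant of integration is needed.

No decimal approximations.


Step 1. Integrate ∫(-x**3*log(x)) dx by parts with u = log(x), dv = (-x**3) dx, so v = -x**4/4 [assuming x > 0]: now -x**4*log(x)/4 + ∫(x**3/4) dx.
Step 2. Evaluate the standard form: now -x**4*log(x)/4 + x**4/16.
Answer: -x**4*log(x)/4 + x**4/16.


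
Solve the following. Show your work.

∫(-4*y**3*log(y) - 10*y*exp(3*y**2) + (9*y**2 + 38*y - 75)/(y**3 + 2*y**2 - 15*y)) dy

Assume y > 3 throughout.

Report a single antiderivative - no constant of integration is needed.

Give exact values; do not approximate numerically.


Step 1. Rewrite: now ∫(-10*y*exp(3*y**2)) dy + ∫(-4*y**3*log(y)) dy + ∫((9*y**2 + 38*y - 75)/(y**3 + 2*y**2 - 15*y)) dy.
Step 2. Integrate ∫(-4*y**3*log(y)) dy by parts with u = log(y), dv = (-4*y**3) dy, so v = -y**4 [assuming y > 0]: now -y**4*log(y) + ∫(y**3) dy + ∫(-10*y*exp(3*y**2)) dy + ∫((9*y**2 + 38*y - 75)/(y**3 + 2*y**2 - 15*y)) dy.
Step 3. Evaluate the standard form: now -y**4*log(y) + y**4/4 + ∫(-10*y*exp(3*y**2)) dy + ∫((9*y**2 + 38*y - 75)/(y**3 + 2*y**2 - 15*y)) dy.
Step 4. Decompose ∫((9*y**2 + 38*y - 75)/(y**3 + 2*y**2 - 15*y)) dy by partial fractions, (9*y**2 + 38*y - 75)/(y**3 + 2*y**2 - 15*y) = -1/(y + 5) + 5/(y - 3) + 5/y: now -y**4*log(y) + y**4/4 + ∫(5/y) dy + ∫(-10*y*exp(3*y**2)) dy + ∫(5/(y - 3)) dy + ∫(-1/(y + 5)) dy.
Step 5. Evaluate the standard form [assuming y > 3]: now -y**4*log(y) + y**4/4 + 5*log(y - 3) + ∫(5/y) dy + ∫(-10*y*exp(3*y**2)) dy + ∫(-1/(y + 5)) dy.
Step 6. Evaluate the standard form [assuming y > -5]: now -y**4*log(y) + y**4/4 + 5*log(y - 3) - log(y + 5) + ∫(5/y) dy + ∫(-10*y*exp(3*y**2)) dy.
Step 7. Evaluate the standard form [assuming y > 0]: now -y**4*log(y) + y**4/4 + 5*log(y) + 5*log(y - 3) - log(y + 5) + ∫(-10*y*exp(3*y**2)) dy.
Step 8. Substitute u = y**2, turning ∫(-10*y*exp(3*y**2)) dy into ∫(-5*exp(3*u)) du: now -y**4*log(y) + y**4/4 + 5*log(y) + 5*log(y - 3) - log(y + 5) + ∫(-5*exp(3*u)) du.
Step 9. Evaluate the standard form: now -y**4*log(y) + y**4/4 - 5*exp(3*u)/3 + 5*log(y) + 5*log(y - 3) - log(y + 5).
Step 10. Substitute back u = y**2: now -y**4*log(y) + y**4/4 - 5*exp(3*y**2)/3 + 5*log(y) + 5*log(y - 3) - log(y + 5).
Answer: -y**4*log(y) + y**4/4 - 5*exp(3*y**2)/3 + 5*log(y) + 5*log(y - 3) - log(y + 5).


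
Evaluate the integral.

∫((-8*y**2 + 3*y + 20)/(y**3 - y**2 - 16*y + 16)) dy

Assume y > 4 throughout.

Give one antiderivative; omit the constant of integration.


Answer: -4*log(y - 4) - log(y - 1) - 3*log(y + 4).


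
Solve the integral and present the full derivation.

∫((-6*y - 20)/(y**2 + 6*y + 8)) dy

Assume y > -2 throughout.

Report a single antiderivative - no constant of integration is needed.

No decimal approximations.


Step 1. Decompose ∫((-6*y - 20)/(y**2 + 6*y + 8)) dy by partial fractions, (-6*y - 20)/(y**2 + 6*y + 8) = -2/(y + 4) - 4/(y + 2): now ∫(-4/(y + 2)) dy + ∫(-2/(y + 4)) dy.
Step 2. Evaluate the standard form [assuming y > -2]: now -4*log(y + 2) + ∫(-2/(y + 4)) dy.
Step 3. Evaluate the standard form [assuming y > -4]: now -4*log(y + 2) - 2*log(y + 4).
Answer: -4*log(y + 2) - 2*log(y + 4).


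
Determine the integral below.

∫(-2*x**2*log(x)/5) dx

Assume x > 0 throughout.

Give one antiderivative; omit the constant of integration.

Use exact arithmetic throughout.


Answer: -2*x**3*log(x)/15 + 2*x**3/45.


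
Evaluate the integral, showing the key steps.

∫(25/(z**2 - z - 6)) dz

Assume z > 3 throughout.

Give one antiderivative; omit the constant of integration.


Step 1. Decompose ∫(25/(z**2 - z - 6)) dz by partial fractions, 25/(z**2 - z - 6) = -5/(z + 2) + 5/(z - 3): now ∫(5/(z - 3)) dz + ∫(-5/(z + 2)) dz.
Step 2. Evaluate the standard form [assuming z > -2]: now -5*log(z + 2) + ∫(5/(z - 3)) dz.
Step 3. Evaluate the standard form [assuming z > 3]: now 5*log(z - 3) - 5*log(z + 2).
Answer: 5*log(z - 3) - 5*log(z + 2).


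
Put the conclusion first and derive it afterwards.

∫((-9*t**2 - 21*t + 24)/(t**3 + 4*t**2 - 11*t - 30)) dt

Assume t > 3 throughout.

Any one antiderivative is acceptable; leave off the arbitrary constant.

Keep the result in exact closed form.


The answer is -3*log(t - 3) - 2*log(t + 2) - 4*log(t + 5).
Step 1. Decompose ∫((-9*t**2 - 21*t + 24)/(t**3 + 4*t**2 - 11*t - 30)) dt by partial fractions, (-9*t**2 - 21*t + 24)/(t**3 + 4*t**2 - 11*t - 30) = -4/(t + 5) - 2/(t + 2) - 3/(t - 3): now ∫(-3/(t - 3)) dt + ∫(-2/(t + 2)) dt + ∫(-4/(t + 5)) dt.
Step 2. Evaluate the standard form [assuming t > -5]: now -4*log(t + 5) + ∫(-3/(t - 3)) dt + ∫(-2/(t + 2)) dt.
Step 3. Evaluate the standard form [assuming t > 3]: now -3*log(t - 3) - 4*log(t + 5) + ∫(-2/(t + 2)) dt.
Step 4. Evaluate the standard form [assuming t > -2]: now -3*log(t - 3) - 2*log(t + 2) - 4*log(t + 5).
Answer: -3*log(t - 3) - 2*log(t + 2) - 4*log(t + 5).


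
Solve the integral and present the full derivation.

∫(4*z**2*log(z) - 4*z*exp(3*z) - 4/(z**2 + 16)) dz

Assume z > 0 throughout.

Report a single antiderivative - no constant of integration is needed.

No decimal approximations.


Step 1. Rewrite: now ∫(-4*z*exp(3*z)) dz + ∫(4*z**2*log(z)) dz + ∫(-4/(z**2 + 16)) dz.
Step 2. Integrate ∫(-4*z*exp(3*z)) dz by parts with u = z, dv = (-4*exp(3*z)) dz, so v = -4*exp(3*z)/3: now -4*z*exp(3*z)/3 + ∫(4*z**2*log(z)) dz + ∫(-4/(z**2 + 16)) dz + ∫(4*exp(3*z)/3) dz.
Step 3. Evaluate the standard form: now -4*z*exp(3*z)/3 + 4*exp(3*z)/9 + ∫(4*z**2*log(z)) dz + ∫(-4/(z**2 + 16)) dz.
Step 4. Evaluate the standard form: now -4*z*exp(3*z)/3 + 4*exp(3*z)/9 - atan(z/4) + ∫(4*z**2*log(z)) dz.
Step 5. Integrate ∫(4*z**2*log(z)) dz by parts with u = log(z), dv = (4*z**2) dz, so v = 4*z**3/3 [assuming z > 0]: now 4*z**3*log(z)/3 - 4*z*exp(3*z)/3 + 4*exp(3*z)/9 - atan(z/4) + ∫(-4*z**2/3) dz.
Step 6. Evaluate the standard form: now 4*z**3*log(z)/3 - 4*z**3/9 - 4*z*exp(3*z)/3 + 4*exp(3*z)/9 - atan(z/4).
Answer: 4*z**3*log(z)/3 - 4*z**3/9 - 4*z*exp(3*z)/3 + 4*exp(3*z)/9 - atan(z/4).


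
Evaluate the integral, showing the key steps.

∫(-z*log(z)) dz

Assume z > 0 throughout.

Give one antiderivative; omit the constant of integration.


Step 1. Integrate ∫(-z*log(z)) dz by parts with u = log(z), dv = (-z) dz, so v = -z**2/2 [assuming z > 0]: now -z**2*log(z)/2 + ∫(z/2) dz.
Step 2. Evaluate the standard form: now -z**2*log(z)/2 + z**2/4.
Answer: -z**2*log(z)/2 + z**2/4.


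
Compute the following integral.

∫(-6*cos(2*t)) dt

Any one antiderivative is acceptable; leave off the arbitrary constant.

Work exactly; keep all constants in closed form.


Answer: -3*sin(2*t).


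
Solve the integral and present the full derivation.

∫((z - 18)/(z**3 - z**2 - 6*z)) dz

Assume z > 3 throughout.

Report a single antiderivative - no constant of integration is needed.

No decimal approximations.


Step 1. Decompose ∫((z - 18)/(z**3 - z**2 - 6*z)) dz by partial fractions, (z - 18)/(z**3 - z**2 - 6*z) = -2/(z + 2) - 1/(z - 3) + 3/z: now ∫(3/z) dz + ∫(-1/(z - 3)) dz + ∫(-2/(z + 2)) dz.
Step 2. Evaluate the standard form [assuming z > -2]: now -2*log(z + 2) + ∫(3/z) dz + ∫(-1/(z - 3)) dz.
Step 3. Evaluate the standard form [assuming z > 3]: now -log(z - 3) - 2*log(z + 2) + ∫(3/z) dz.
Step 4. Evaluate the standard form [assuming z > 0]: now 3*log(z) - log(z - 3) - 2*log(z + 2).
Answer: 3*log(z) - log(z - 3) - 2*log(z + 2).


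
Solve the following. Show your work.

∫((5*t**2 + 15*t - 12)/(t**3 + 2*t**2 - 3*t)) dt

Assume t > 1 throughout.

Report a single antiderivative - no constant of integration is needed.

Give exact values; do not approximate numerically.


Step 1. Decompose ∫((5*t**2 + 15*t - 12)/(t**3 + 2*t**2 - 3*t)) dt by partial fractions, (5*t**2 + 15*t - 12)/(t**3 + 2*t**2 - 3*t) = -1/(t + 3) + 2/(t - 1) + 4/t: now ∫(4/t) dt + ∫(2/(t - 1)) dt + ∫(-1/(t + 3)) dt.
Step 2. Evaluate the standard form [assuming t > -3]: now -log(t + 3) + ∫(4/t) dt + ∫(2/(t - 1)) dt.
Step 3. Evaluate the standard form [assuming t > 1]: now 2*log(t - 1) - log(t + 3) + ∫(4/t) dt.
Step 4. Evaluate the standard form [assuming t > 0]: now 4*log(t) + 2*log(t - 1) - log(t + 3).
Answer: 4*log(t) + 2*log(t - 1) - log(t + 3).


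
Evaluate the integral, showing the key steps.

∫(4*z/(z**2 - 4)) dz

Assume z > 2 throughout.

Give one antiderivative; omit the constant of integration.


Step 1. Decompose ∫(4*z/(z**2 - 4)) dz by partial fractions, 4*z/(z**2 - 4) = 2/(z + 2) + 2/(z - 2): now ∫(2/(z - 2)) dz + ∫(2/(z + 2)) dz.
Step 2. Evaluate the standard form [assuming z > -2]: now 2*log(z + 2) + ∫(2/(z - 2)) dz.
Step 3. Evaluate the standard form [assuming z > 2]: now 2*log(z - 2) + 2*log(z + 2).
Answer: 2*log(z - 2) + 2*log(z + 2).


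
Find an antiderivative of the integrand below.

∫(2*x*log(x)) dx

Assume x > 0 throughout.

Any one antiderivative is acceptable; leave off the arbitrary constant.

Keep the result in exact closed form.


Answer: x**2*log(x) - x**2/2.
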